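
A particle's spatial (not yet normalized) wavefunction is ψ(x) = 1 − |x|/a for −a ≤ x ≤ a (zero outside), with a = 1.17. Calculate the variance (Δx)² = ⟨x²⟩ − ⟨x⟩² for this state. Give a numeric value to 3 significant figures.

0.137

Compute ⟨x⟩ and ⟨x²⟩ separately, then (Δx)² = ⟨x²⟩ − ⟨x⟩².
ψ is even, so ∫ over [−a, a] = 2∫₀ᵃ with ψ = 1 − x/a there: ∫₀ᵃ (1 − x/a)² dx = a/3, ∫₀ᵃ x²(1 − x/a)² dx = a³/30, ∫₀ᵃ x⁴(1 − x/a)² dx = a⁵/105.
Normalization: ∫|ψ|² dx = 0.78000.
⟨x⟩ = 0.0000 and ⟨x²⟩ = 0.13689.
(Δx)² = 0.13689 − (0.0000)² = 0.13689.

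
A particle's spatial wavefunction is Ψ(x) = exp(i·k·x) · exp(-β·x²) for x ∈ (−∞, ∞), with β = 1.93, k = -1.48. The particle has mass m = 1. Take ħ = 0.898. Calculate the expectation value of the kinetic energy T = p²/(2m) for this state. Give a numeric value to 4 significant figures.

T = −(ħ²/2m) d²/dx², so ⟨T⟩ = −(ħ²/2m) ∫ Ψ*·Ψ'' dx / ∫|Ψ|² dx; with m = 1.
Gaussian moments: ∫x^(2j)·e^(−2βx²) dx = (2j−1)!!/(4β)^j · √(π/(2β)), odd powers integrate to 0; here √(π/(2β)) = 0.90216. Derivatives: Ψ′ = (ik − 2βx)·Ψ, Ψ″ = ((ik − 2βx)² − 2β)·Ψ; the odd-in-x pieces drop out.
State is unnormalized: ∫|Ψ|² dx = 0.90216, and ∫Ψ*·(−ħ²/2m · Ψ'') dx = 1.4988, so ⟨T⟩ = 1.4988 / 0.90216.
⟨T⟩ = 1.6614.

1.661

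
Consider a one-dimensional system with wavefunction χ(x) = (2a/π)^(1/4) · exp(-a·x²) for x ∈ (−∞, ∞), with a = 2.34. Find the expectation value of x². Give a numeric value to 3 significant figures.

⟨x²⟩ = ∫ x²·|χ|² dx (integrals over the domain).
Gaussian moments: ∫x^(2j)·e^(−2ax²) dx = (2j−1)!!/(4a)^j · √(π/(2a)), odd powers integrate to 0; here √(π/(2a)) = 0.81932.
⟨x²⟩ = 0.10684.

0.107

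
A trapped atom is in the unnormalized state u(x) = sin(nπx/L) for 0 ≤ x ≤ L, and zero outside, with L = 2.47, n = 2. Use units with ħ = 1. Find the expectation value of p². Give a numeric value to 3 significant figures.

6.47

p² u = −ħ² d²u/dx²; ⟨p²⟩ = −ħ² ∫ u*·u'' dx / ∫|u|² dx.
d/dx sin(nπx/L) = (nπ/L)·cos(nπx/L) and d²/dx² sin(nπx/L) = −(nπ/L)²·sin(nπx/L); on 0 ≤ x ≤ L, ∫sin²(nπx/L) dx = L/2 and ∫sin(nπx/L)·cos(nπx/L) dx = 0.
State is unnormalized: ∫|u|² dx = 1.2350, and ∫u*·(−ħ² u'') dx = 7.9916, so ⟨p²⟩ = 7.9916 / 1.2350.
⟨p²⟩ = 6.4709.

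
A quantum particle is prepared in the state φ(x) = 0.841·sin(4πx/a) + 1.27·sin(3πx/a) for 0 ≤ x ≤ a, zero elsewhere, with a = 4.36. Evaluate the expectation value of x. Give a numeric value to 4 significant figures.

⟨x⟩ = ∫ x·|φ|² dx / ∫|φ|² dx (integrals over the domain).
On 0 ≤ x ≤ a (j ≠ l): ∫sin²(jπx/a) dx = a/2, ∫sin(jπx/a)·sin(lπx/a) dx = 0; diagonal moments ∫x·sin²(jπx/a) dx = a²/4, ∫x²·sin²(jπx/a) dx = a³·(1/6 − 1/(4j²π²)); cross terms ∫x·sin(jπx/a)·sin(lπx/a) dx = 0 for j + l even and −4jla²/(π²(j² − l²)²) for j + l odd, ∫x²·sin(jπx/a)·sin(lπx/a) dx = (−1)^(j+l)·4jla³/(π²(j² − l²)²); higher powers the same way via product-to-sum and parts.
State is unnormalized: ∫|φ|² dx = 5.0580, and ∫φ*·x·φ dx = 6.9960, so ⟨x⟩ = 6.9960 / 5.0580.
⟨x⟩ = 1.3832.

1.383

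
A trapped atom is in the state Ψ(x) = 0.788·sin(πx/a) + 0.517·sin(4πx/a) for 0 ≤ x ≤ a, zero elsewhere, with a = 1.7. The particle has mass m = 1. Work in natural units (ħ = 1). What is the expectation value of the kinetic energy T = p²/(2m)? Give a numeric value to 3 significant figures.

T = −(ħ²/2m) d²/dx², so ⟨T⟩ = −(ħ²/2m) ∫ Ψ*·Ψ'' dx / ∫|Ψ|² dx; with m = 1.
d²/dx² sin(jπx/a) = −(jπ/a)²·sin(jπx/a); on 0 ≤ x ≤ a, ∫sin²(jπx/a) dx = a/2 and ∫sin(jπx/a)·sin(lπx/a) dx = 0 for j ≠ l, so only diagonal terms survive in ∫|Ψ|² and ∫Ψ·Ψ″; ∫Ψ·Ψ′ dx = [Ψ²/2] between the walls = 0.
State is unnormalized: ∫|Ψ|² dx = 0.75500, and ∫Ψ*·(−ħ²/2m · Ψ'') dx = 7.1084, so ⟨T⟩ = 7.1084 / 0.75500.
⟨T⟩ = 9.4151.

9.42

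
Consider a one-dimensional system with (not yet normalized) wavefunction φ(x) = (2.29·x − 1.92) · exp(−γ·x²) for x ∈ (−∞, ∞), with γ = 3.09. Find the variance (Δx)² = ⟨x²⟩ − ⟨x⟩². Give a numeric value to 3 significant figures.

Compute ⟨x⟩ and ⟨x²⟩ separately, then (Δx)² = ⟨x²⟩ − ⟨x⟩².
Expand each integrand as polynomial × e^(−2γx²) and use ∫x^(2j)·e^(−2γx²) dx = (2j−1)!!/(4γ)^j · √(π/(2γ)), odd powers → 0; here √(π/(2γ)) = 0.71299.
Normalization: ∫|φ|² dx = 2.9309.
⟨x⟩ = -0.17308 and ⟨x²⟩ = 0.097607.
(Δx)² = 0.097607 − (-0.17308)² = 0.067652.

0.0677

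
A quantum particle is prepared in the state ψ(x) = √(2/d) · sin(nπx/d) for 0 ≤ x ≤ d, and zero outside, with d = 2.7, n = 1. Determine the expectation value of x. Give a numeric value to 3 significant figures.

1.35

⟨x⟩ = ∫ x·|ψ|² dx (integrals over the domain).
With sin²θ = (1 − cos2θ)/2 on 0 ≤ x ≤ d: ∫sin²(nπx/d) dx = d/2, ∫x·sin²(nπx/d) dx = d²/4, ∫x²·sin²(nπx/d) dx = d³·(1/6 − 1/(4n²π²)); higher powers xᵏ the same way, integrating xᵏ·cos(2nπx/d) by parts.
⟨x⟩ = 1.3500.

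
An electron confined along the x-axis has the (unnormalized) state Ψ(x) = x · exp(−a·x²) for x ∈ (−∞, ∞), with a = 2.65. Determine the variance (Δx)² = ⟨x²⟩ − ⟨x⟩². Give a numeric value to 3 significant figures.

0.283

Compute ⟨x⟩ and ⟨x²⟩ separately, then (Δx)² = ⟨x²⟩ − ⟨x⟩².
Expand each integrand as polynomial × e^(−2ax²) and use ∫x^(2j)·e^(−2ax²) dx = (2j−1)!!/(4a)^j · √(π/(2a)), odd powers → 0; here √(π/(2a)) = 0.76990.
Normalization: ∫|Ψ|² dx = 0.072633.
⟨x⟩ = 0.0000 and ⟨x²⟩ = 0.28302.
(Δx)² = 0.28302 − (0.0000)² = 0.28302.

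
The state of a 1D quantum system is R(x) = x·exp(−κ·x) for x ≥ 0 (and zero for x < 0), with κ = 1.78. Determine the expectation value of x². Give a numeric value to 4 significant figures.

⟨x²⟩ = ∫ x²·|R|² dx / ∫|R|² dx (integrals over the domain).
Every integrand reduces to terms xʲ·e^(−2κx) on [0, ∞); use ∫₀^∞ xʲ·e^(−2κx) dx = j!/(2κ)^(j+1).
State is unnormalized: ∫|R|² dx = 0.044328, and ∫R*·x²·R dx = 0.041972, so ⟨x²⟩ = 0.041972 / 0.044328.
⟨x²⟩ = 0.94685.

0.9469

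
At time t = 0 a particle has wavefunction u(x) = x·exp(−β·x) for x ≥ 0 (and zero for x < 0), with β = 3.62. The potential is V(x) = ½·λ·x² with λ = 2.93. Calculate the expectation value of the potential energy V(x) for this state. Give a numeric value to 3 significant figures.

0.335

⟨V⟩ = ∫ V(x)·|u|² dx / ∫|u|² dx.
Every integrand reduces to terms xʲ·e^(−2βx) on [0, ∞); use ∫₀^∞ xʲ·e^(−2βx) dx = j!/(2β)^(j+1).
State is unnormalized: ∫|u|² dx = 0.0052700, and ∫u*·V(x)·u dx = 0.0017675, so ⟨V⟩ = 0.0017675 / 0.0052700.
⟨V⟩ = 0.33538.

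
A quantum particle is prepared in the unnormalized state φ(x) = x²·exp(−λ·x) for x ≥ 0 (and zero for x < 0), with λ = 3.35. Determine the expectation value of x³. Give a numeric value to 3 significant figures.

0.698

⟨x³⟩ = ∫ x³·|φ|² dx / ∫|φ|² dx (integrals over the domain).
Every integrand reduces to terms xʲ·e^(−2λx) on [0, ∞); use ∫₀^∞ xʲ·e^(−2λx) dx = j!/(2λ)^(j+1).
State is unnormalized: ∫|φ|² dx = 0.0017776, and ∫φ*·x³·φ dx = 0.0012412, so ⟨x³⟩ = 0.0012412 / 0.0017776.
⟨x³⟩ = 0.69822.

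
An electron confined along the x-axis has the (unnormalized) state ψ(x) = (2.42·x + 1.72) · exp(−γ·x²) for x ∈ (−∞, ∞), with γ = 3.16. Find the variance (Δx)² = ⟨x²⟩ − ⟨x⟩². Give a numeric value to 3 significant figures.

Compute ⟨x⟩ and ⟨x²⟩ separately, then (Δx)² = ⟨x²⟩ − ⟨x⟩².
Expand each integrand as polynomial × e^(−2γx²) and use ∫x^(2j)·e^(−2γx²) dx = (2j−1)!!/(4γ)^j · √(π/(2γ)), odd powers → 0; here √(π/(2γ)) = 0.70504.
Normalization: ∫|ψ|² dx = 2.4125.
⟨x⟩ = 0.19248 and ⟨x²⟩ = 0.10054.
(Δx)² = 0.10054 − (0.19248)² = 0.063491.

0.0635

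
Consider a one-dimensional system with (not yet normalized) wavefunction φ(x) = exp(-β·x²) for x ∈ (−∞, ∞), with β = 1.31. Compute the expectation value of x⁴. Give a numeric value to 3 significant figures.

⟨x⁴⟩ = ∫ x⁴·|φ|² dx / ∫|φ|² dx (integrals over the domain).
Gaussian moments: ∫x^(2j)·e^(−2βx²) dx = (2j−1)!!/(4β)^j · √(π/(2β)), odd powers integrate to 0; here √(π/(2β)) = 1.0950.
State is unnormalized: ∫|φ|² dx = 1.0950, and ∫φ*·x⁴·φ dx = 0.11964, so ⟨x⁴⟩ = 0.11964 / 1.0950.
⟨x⁴⟩ = 0.10926.

0.109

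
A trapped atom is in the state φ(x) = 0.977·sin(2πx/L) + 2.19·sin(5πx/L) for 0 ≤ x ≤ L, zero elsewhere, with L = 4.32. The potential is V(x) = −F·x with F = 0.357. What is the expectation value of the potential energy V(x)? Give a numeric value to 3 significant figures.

-0.750

⟨V⟩ = ∫ V(x)·|φ|² dx / ∫|φ|² dx.
On 0 ≤ x ≤ L (j ≠ l): ∫sin²(jπx/L) dx = L/2, ∫sin(jπx/L)·sin(lπx/L) dx = 0; diagonal moments ∫x·sin²(jπx/L) dx = L²/4, ∫x²·sin²(jπx/L) dx = L³·(1/6 − 1/(4j²π²)); cross terms ∫x·sin(jπx/L)·sin(lπx/L) dx = 0 for j + l even and −4jlL²/(π²(j² − l²)²) for j + l odd, ∫x²·sin(jπx/L)·sin(lπx/L) dx = (−1)^(j+l)·4jlL³/(π²(j² − l²)²); higher powers the same way via product-to-sum and parts.
State is unnormalized: ∫|φ|² dx = 12.421, and ∫φ*·V(x)·φ dx = -9.3163, so ⟨V⟩ = -9.3163 / 12.421.
⟨V⟩ = -0.75003.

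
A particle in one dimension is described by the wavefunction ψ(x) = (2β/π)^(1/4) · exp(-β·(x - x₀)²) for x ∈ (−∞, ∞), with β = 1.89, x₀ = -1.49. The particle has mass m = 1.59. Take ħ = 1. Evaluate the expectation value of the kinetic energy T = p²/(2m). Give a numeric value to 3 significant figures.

T = −(ħ²/2m) d²/dx², so ⟨T⟩ = −(ħ²/2m) ∫ ψ*·ψ'' dx; with m = 1.59.
Gaussian moments (u = x − x₀): ∫u^(2j)·e^(−2βu²) du = (2j−1)!!/(4β)^j · √(π/(2β)), odd powers integrate to 0; here √(π/(2β)) = 0.91165. Derivatives: d/dx e^(−βu²) = −2βu·e^(−βu²), d²/dx² e^(−βu²) = (4β²u² − 2β)·e^(−βu²).
⟨T⟩ = 0.59434.

0.594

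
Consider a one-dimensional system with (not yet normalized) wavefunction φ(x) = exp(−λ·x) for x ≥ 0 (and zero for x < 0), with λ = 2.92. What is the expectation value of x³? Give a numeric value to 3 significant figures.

0.0301

⟨x³⟩ = ∫ x³·|φ|² dx / ∫|φ|² dx (integrals over the domain).
Every integrand reduces to terms xʲ·e^(−2λx) on [0, ∞); use ∫₀^∞ xʲ·e^(−2λx) dx = j!/(2λ)^(j+1).
State is unnormalized: ∫|φ|² dx = 0.17123, and ∫φ*·x³·φ dx = 0.0051582, so ⟨x³⟩ = 0.0051582 / 0.17123.
⟨x³⟩ = 0.030124.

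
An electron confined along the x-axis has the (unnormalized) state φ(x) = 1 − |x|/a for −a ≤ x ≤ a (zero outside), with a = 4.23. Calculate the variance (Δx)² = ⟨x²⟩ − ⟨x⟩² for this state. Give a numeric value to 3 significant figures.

Compute ⟨x⟩ and ⟨x²⟩ separately, then (Δx)² = ⟨x²⟩ − ⟨x⟩².
φ is even, so ∫ over [−a, a] = 2∫₀ᵃ with φ = 1 − x/a there: ∫₀ᵃ (1 − x/a)² dx = a/3, ∫₀ᵃ x²(1 − x/a)² dx = a³/30, ∫₀ᵃ x⁴(1 − x/a)² dx = a⁵/105.
Normalization: ∫|φ|² dx = 2.8200.
⟨x⟩ = 0.0000 and ⟨x²⟩ = 1.7893.
(Δx)² = 1.7893 − (0.0000)² = 1.7893.

1.79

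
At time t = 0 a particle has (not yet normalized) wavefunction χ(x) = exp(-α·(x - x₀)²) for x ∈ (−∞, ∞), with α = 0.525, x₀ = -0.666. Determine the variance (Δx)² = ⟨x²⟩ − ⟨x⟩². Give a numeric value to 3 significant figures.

Compute ⟨x⟩ and ⟨x²⟩ separately, then (Δx)² = ⟨x²⟩ − ⟨x⟩².
Gaussian moments (u = x − x₀): ∫u^(2j)·e^(−2αu²) du = (2j−1)!!/(4α)^j · √(π/(2α)), odd powers integrate to 0; here √(π/(2α)) = 1.7297.
Normalization: ∫|χ|² dx = 1.7297.
⟨x⟩ = -0.66600 and ⟨x²⟩ = 0.91975.
(Δx)² = 0.91975 − (-0.66600)² = 0.47619.

0.476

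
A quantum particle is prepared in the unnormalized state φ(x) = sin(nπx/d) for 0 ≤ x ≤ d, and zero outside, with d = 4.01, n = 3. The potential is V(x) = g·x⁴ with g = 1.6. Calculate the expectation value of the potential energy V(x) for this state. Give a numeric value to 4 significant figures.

78.16

⟨V⟩ = ∫ V(x)·|φ|² dx / ∫|φ|² dx.
With sin²θ = (1 − cos2θ)/2 on 0 ≤ x ≤ d: ∫sin²(nπx/d) dx = d/2, ∫x·sin²(nπx/d) dx = d²/4, ∫x²·sin²(nπx/d) dx = d³·(1/6 − 1/(4n²π²)); higher powers xᵏ the same way, integrating xᵏ·cos(2nπx/d) by parts.
State is unnormalized: ∫|φ|² dx = 2.0050, and ∫φ*·V(x)·φ dx = 156.72, so ⟨V⟩ = 156.72 / 2.0050.
⟨V⟩ = 78.163.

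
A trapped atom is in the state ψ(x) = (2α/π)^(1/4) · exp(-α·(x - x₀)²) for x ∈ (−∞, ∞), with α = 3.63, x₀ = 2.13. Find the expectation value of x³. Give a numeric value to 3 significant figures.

10.1

⟨x³⟩ = ∫ x³·|ψ|² dx (integrals over the domain).
Gaussian moments (u = x − x₀): ∫u^(2j)·e^(−2αu²) du = (2j−1)!!/(4α)^j · √(π/(2α)), odd powers integrate to 0; here √(π/(2α)) = 0.65782.
⟨x³⟩ = 10.104.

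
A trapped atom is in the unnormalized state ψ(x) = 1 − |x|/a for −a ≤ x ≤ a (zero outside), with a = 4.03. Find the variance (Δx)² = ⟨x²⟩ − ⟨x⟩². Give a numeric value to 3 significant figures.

Compute ⟨x⟩ and ⟨x²⟩ separately, then (Δx)² = ⟨x²⟩ − ⟨x⟩².
ψ is even, so ∫ over [−a, a] = 2∫₀ᵃ with ψ = 1 − x/a there: ∫₀ᵃ (1 − x/a)² dx = a/3, ∫₀ᵃ x²(1 − x/a)² dx = a³/30, ∫₀ᵃ x⁴(1 − x/a)² dx = a⁵/105.
Normalization: ∫|ψ|² dx = 2.6867.
⟨x⟩ = 0.0000 and ⟨x²⟩ = 1.6241.
(Δx)² = 1.6241 − (0.0000)² = 1.6241.

1.62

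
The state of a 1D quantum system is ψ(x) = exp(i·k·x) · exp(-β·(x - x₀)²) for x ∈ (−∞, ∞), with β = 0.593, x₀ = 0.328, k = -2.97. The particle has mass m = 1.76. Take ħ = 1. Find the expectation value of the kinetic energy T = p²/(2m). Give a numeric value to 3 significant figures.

T = −(ħ²/2m) d²/dx², so ⟨T⟩ = −(ħ²/2m) ∫ ψ*·ψ'' dx / ∫|ψ|² dx; with m = 1.76.
Gaussian moments (u = x − x₀): ∫u^(2j)·e^(−2βu²) du = (2j−1)!!/(4β)^j · √(π/(2β)), odd powers integrate to 0; here √(π/(2β)) = 1.6275. Derivatives: ψ′ = (ik − 2βu)·ψ, ψ″ = ((ik − 2βu)² − 2β)·ψ; the odd-in-u pieces drop out.
State is unnormalized: ∫|ψ|² dx = 1.6275, and ∫ψ*·(−ħ²/2m · ψ'') dx = 4.3527, so ⟨T⟩ = 4.3527 / 1.6275.
⟨T⟩ = 2.6744.

2.67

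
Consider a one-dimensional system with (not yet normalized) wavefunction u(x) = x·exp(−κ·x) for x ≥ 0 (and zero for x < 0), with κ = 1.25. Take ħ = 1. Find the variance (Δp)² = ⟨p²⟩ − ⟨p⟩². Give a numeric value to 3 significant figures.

Compute ⟨p⟩ and ⟨p²⟩ separately; (Δp)² = ⟨p²⟩ − ⟨p⟩².
Differentiate x·exp(−κ·x) with the product rule; every integrand then reduces to terms xʲ·e^(−2κx) on [0, ∞), with ∫₀^∞ xʲ·e^(−2κx) dx = j!/(2κ)^(j+1).
Normalization: ∫|u|² dx = 0.12800.
⟨p⟩ = 0.0000 and ⟨p²⟩ = 1.5625.
(Δp)² = 1.5625 − (0.0000)² = 1.5625.

1.56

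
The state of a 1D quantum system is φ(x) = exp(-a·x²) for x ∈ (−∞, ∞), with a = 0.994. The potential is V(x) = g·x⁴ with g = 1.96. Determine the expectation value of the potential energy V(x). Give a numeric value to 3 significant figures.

⟨V⟩ = ∫ V(x)·|φ|² dx / ∫|φ|² dx.
Gaussian moments: ∫x^(2j)·e^(−2ax²) dx = (2j−1)!!/(4a)^j · √(π/(2a)), odd powers integrate to 0; here √(π/(2a)) = 1.2571.
State is unnormalized: ∫|φ|² dx = 1.2571, and ∫φ*·V(x)·φ dx = 0.46758, so ⟨V⟩ = 0.46758 / 1.2571.
⟨V⟩ = 0.37195.

0.372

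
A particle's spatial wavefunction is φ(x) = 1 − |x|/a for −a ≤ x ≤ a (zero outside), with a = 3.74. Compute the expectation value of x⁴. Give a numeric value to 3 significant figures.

⟨x⁴⟩ = ∫ x⁴·|φ|² dx / ∫|φ|² dx (integrals over the domain).
φ is even, so ∫ over [−a, a] = 2∫₀ᵃ with φ = 1 − x/a there: ∫₀ᵃ (1 − x/a)² dx = a/3, ∫₀ᵃ x²(1 − x/a)² dx = a³/30, ∫₀ᵃ x⁴(1 − x/a)² dx = a⁵/105.
State is unnormalized: ∫|φ|² dx = 2.4933, and ∫φ*·x⁴·φ dx = 13.938, so ⟨x⁴⟩ = 13.938 / 2.4933.
⟨x⁴⟩ = 5.5901.

5.59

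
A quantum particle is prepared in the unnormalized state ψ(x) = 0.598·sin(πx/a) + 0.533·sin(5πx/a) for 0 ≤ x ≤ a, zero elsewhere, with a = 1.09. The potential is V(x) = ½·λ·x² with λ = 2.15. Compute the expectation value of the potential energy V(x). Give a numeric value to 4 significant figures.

⟨V⟩ = ∫ V(x)·|ψ|² dx / ∫|ψ|² dx.
On 0 ≤ x ≤ a (j ≠ l): ∫sin²(jπx/a) dx = a/2, ∫sin(jπx/a)·sin(lπx/a) dx = 0; diagonal moments ∫x·sin²(jπx/a) dx = a²/4, ∫x²·sin²(jπx/a) dx = a³·(1/6 − 1/(4j²π²)); cross terms ∫x·sin(jπx/a)·sin(lπx/a) dx = 0 for j + l even and −4jla²/(π²(j² − l²)²) for j + l odd, ∫x²·sin(jπx/a)·sin(lπx/a) dx = (−1)^(j+l)·4jla³/(π²(j² − l²)²); higher powers the same way via product-to-sum and parts.
State is unnormalized: ∫|ψ|² dx = 0.34972, and ∫ψ*·V(x)·ψ dx = 0.13900, so ⟨V⟩ = 0.13900 / 0.34972.
⟨V⟩ = 0.39746.

0.3975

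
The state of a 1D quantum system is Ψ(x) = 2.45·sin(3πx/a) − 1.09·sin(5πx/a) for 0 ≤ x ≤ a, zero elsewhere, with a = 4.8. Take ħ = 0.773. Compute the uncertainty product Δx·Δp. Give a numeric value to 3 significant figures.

Δx = √(⟨x²⟩−⟨x⟩²), Δp = √(⟨p²⟩−⟨p⟩²).
On 0 ≤ x ≤ a (j ≠ l): ∫sin²(jπx/a) dx = a/2, ∫sin(jπx/a)·sin(lπx/a) dx = 0; diagonal moments ∫x·sin²(jπx/a) dx = a²/4, ∫x²·sin²(jπx/a) dx = a³·(1/6 − 1/(4j²π²)); cross terms ∫x·sin(jπx/a)·sin(lπx/a) dx = 0 for j + l even and −4jla²/(π²(j² − l²)²) for j + l odd, ∫x²·sin(jπx/a)·sin(lπx/a) dx = (−1)^(j+l)·4jla³/(π²(j² − l²)²); higher powers the same way via product-to-sum and parts. d²/dx² sin(jπx/a) = −(jπ/a)²·sin(jπx/a); on 0 ≤ x ≤ a, ∫sin²(jπx/a) dx = a/2 and ∫sin(jπx/a)·sin(lπx/a) dx = 0 for j ≠ l, so only diagonal terms survive in ∫|Ψ|² and ∫Ψ·Ψ″; ∫Ψ·Ψ′ dx = [Ψ²/2] between the walls = 0.
Normalization: ∫|Ψ|² dx = 17.257.
⟨x⟩ = 2.4000, ⟨x²⟩ = 6.7512 ⇒ Δx = 0.99560.
⟨p⟩ = 0.0000, ⟨p²⟩ = 2.9803 ⇒ Δp = 1.7264.
Δx·Δp = 1.7188.

1.72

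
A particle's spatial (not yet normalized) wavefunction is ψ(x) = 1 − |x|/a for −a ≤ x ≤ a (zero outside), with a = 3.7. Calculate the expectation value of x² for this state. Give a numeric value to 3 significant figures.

1.37

⟨x²⟩ = ∫ x²·|ψ|² dx / ∫|ψ|² dx (integrals over the domain).
ψ is even, so ∫ over [−a, a] = 2∫₀ᵃ with ψ = 1 − x/a there: ∫₀ᵃ (1 − x/a)² dx = a/3, ∫₀ᵃ x²(1 − x/a)² dx = a³/30, ∫₀ᵃ x⁴(1 − x/a)² dx = a⁵/105.
State is unnormalized: ∫|ψ|² dx = 2.4667, and ∫ψ*·x²·ψ dx = 3.3769, so ⟨x²⟩ = 3.3769 / 2.4667.
⟨x²⟩ = 1.3690.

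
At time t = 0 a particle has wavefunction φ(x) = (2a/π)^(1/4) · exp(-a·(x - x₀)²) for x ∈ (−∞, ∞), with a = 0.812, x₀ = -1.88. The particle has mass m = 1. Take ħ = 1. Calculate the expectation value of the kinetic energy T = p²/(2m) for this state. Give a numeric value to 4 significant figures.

0.4060

T = −(ħ²/2m) d²/dx², so ⟨T⟩ = −(ħ²/2m) ∫ φ*·φ'' dx; with m = 1.
Gaussian moments (u = x − x₀): ∫u^(2j)·e^(−2au²) du = (2j−1)!!/(4a)^j · √(π/(2a)), odd powers integrate to 0; here √(π/(2a)) = 1.3909. Derivatives: d/dx e^(−au²) = −2au·e^(−au²), d²/dx² e^(−au²) = (4a²u² − 2a)·e^(−au²).
⟨T⟩ = 0.40600.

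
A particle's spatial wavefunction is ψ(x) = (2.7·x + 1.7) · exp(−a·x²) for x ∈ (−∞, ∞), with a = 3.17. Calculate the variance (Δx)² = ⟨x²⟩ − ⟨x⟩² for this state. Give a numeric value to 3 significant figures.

0.0614

Compute ⟨x⟩ and ⟨x²⟩ separately, then (Δx)² = ⟨x²⟩ − ⟨x⟩².
Expand each integrand as polynomial × e^(−2ax²) and use ∫x^(2j)·e^(−2ax²) dx = (2j−1)!!/(4a)^j · √(π/(2a)), odd powers → 0; here √(π/(2a)) = 0.70393.
Normalization: ∫|ψ|² dx = 2.4391.
⟨x⟩ = 0.20894 and ⟨x²⟩ = 0.10504.
(Δx)² = 0.10504 − (0.20894)² = 0.061378.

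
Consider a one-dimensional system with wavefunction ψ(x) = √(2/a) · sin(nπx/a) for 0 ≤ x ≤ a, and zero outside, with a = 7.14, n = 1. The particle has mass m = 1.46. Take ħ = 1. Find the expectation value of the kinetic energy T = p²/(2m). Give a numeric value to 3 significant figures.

T = −(ħ²/2m) d²/dx², so ⟨T⟩ = −(ħ²/2m) ∫ ψ*·ψ'' dx; with m = 1.46.
d/dx sin(nπx/a) = (nπ/a)·cos(nπx/a) and d²/dx² sin(nπx/a) = −(nπ/a)²·sin(nπx/a); on 0 ≤ x ≤ a, ∫sin²(nπx/a) dx = a/2 and ∫sin(nπx/a)·cos(nπx/a) dx = 0.
⟨T⟩ = 0.066301.

0.0663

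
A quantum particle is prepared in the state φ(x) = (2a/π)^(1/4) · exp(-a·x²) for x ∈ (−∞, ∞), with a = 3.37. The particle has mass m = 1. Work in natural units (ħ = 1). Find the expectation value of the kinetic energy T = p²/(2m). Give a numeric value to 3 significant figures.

T = −(ħ²/2m) d²/dx², so ⟨T⟩ = −(ħ²/2m) ∫ φ*·φ'' dx; with m = 1.
Gaussian moments: ∫x^(2j)·e^(−2ax²) dx = (2j−1)!!/(4a)^j · √(π/(2a)), odd powers integrate to 0; here √(π/(2a)) = 0.68272. Derivatives: d/dx e^(−ax²) = −2ax·e^(−ax²), d²/dx² e^(−ax²) = (4a²x² − 2a)·e^(−ax²).
⟨T⟩ = 1.6850.

1.69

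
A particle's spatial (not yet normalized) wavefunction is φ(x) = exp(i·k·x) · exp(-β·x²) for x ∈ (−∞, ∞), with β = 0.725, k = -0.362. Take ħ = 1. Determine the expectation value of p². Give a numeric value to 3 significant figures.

0.856

p² φ = −ħ² d²φ/dx²; ⟨p²⟩ = −ħ² ∫ φ*·φ'' dx / ∫|φ|² dx.
Gaussian moments: ∫x^(2j)·e^(−2βx²) dx = (2j−1)!!/(4β)^j · √(π/(2β)), odd powers integrate to 0; here √(π/(2β)) = 1.4719. Derivatives: φ′ = (ik − 2βx)·φ, φ″ = ((ik − 2βx)² − 2β)·φ; the odd-in-x pieces drop out.
State is unnormalized: ∫|φ|² dx = 1.4719, and ∫φ*·(−ħ² φ'') dx = 1.2600, so ⟨p²⟩ = 1.2600 / 1.4719.
⟨p²⟩ = 0.85604.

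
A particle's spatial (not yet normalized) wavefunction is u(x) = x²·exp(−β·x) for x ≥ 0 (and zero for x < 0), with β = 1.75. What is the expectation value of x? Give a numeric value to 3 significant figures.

1.43

⟨x⟩ = ∫ x·|u|² dx / ∫|u|² dx (integrals over the domain).
Every integrand reduces to terms xʲ·e^(−2βx) on [0, ∞); use ∫₀^∞ xʲ·e^(−2βx) dx = j!/(2β)^(j+1).
State is unnormalized: ∫|u|² dx = 0.045695, and ∫u*·x·u dx = 0.065279, so ⟨x⟩ = 0.065279 / 0.045695.
⟨x⟩ = 1.4286.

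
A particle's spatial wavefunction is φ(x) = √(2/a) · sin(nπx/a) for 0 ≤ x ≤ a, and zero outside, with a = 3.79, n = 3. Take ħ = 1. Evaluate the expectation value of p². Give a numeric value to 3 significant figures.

6.18

p² φ = −ħ² d²φ/dx²; ⟨p²⟩ = −ħ² ∫ φ*·φ'' dx.
d/dx sin(nπx/a) = (nπ/a)·cos(nπx/a) and d²/dx² sin(nπx/a) = −(nπ/a)²·sin(nπx/a); on 0 ≤ x ≤ a, ∫sin²(nπx/a) dx = a/2 and ∫sin(nπx/a)·cos(nπx/a) dx = 0.
⟨p²⟩ = 6.1839.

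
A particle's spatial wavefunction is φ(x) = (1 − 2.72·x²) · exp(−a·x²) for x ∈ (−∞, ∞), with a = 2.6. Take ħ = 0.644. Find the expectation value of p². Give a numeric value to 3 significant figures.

3.16

p² φ = −ħ² d²φ/dx²; ⟨p²⟩ = −ħ² ∫ φ*·φ'' dx / ∫|φ|² dx.
Expand each integrand as polynomial × e^(−2ax²) and use ∫x^(2j)·e^(−2ax²) dx = (2j−1)!!/(4a)^j · √(π/(2a)), odd powers → 0; here √(π/(2a)) = 0.77727. Differentiate with the product rule, d/dx e^(−ax²) = −2ax·e^(−ax²).
State is unnormalized: ∫|φ|² dx = 0.53020, and ∫φ*·(−ħ² φ'') dx = 1.6779, so ⟨p²⟩ = 1.6779 / 0.53020.
⟨p²⟩ = 3.1646.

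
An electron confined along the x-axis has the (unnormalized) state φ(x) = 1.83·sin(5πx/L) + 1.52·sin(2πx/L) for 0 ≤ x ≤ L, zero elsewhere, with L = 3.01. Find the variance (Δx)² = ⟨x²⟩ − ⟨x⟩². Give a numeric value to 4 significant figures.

0.6943

Compute ⟨x⟩ and ⟨x²⟩ separately, then (Δx)² = ⟨x²⟩ − ⟨x⟩².
On 0 ≤ x ≤ L (j ≠ l): ∫sin²(jπx/L) dx = L/2, ∫sin(jπx/L)·sin(lπx/L) dx = 0; diagonal moments ∫x·sin²(jπx/L) dx = L²/4, ∫x²·sin²(jπx/L) dx = L³·(1/6 − 1/(4j²π²)); cross terms ∫x·sin(jπx/L)·sin(lπx/L) dx = 0 for j + l even and −4jlL²/(π²(j² − l²)²) for j + l odd, ∫x²·sin(jπx/L)·sin(lπx/L) dx = (−1)^(j+l)·4jlL³/(π²(j² − l²)²); higher powers the same way via product-to-sum and parts.
Normalization: ∫|φ|² dx = 8.5172.
⟨x⟩ = 1.4506 and ⟨x²⟩ = 2.7986.
(Δx)² = 2.7986 − (1.4506)² = 0.69434.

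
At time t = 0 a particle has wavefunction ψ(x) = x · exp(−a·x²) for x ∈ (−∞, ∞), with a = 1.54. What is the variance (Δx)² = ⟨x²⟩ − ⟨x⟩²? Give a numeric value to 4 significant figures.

Compute ⟨x⟩ and ⟨x²⟩ separately, then (Δx)² = ⟨x²⟩ − ⟨x⟩².
Expand each integrand as polynomial × e^(−2ax²) and use ∫x^(2j)·e^(−2ax²) dx = (2j−1)!!/(4a)^j · √(π/(2a)), odd powers → 0; here √(π/(2a)) = 1.0099.
Normalization: ∫|ψ|² dx = 0.16395.
⟨x⟩ = 0.0000 and ⟨x²⟩ = 0.48701.
(Δx)² = 0.48701 − (0.0000)² = 0.48701.

0.4870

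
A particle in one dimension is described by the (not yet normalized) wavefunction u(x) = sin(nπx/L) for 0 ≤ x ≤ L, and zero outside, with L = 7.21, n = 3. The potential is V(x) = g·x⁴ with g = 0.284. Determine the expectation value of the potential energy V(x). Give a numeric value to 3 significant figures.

145.

⟨V⟩ = ∫ V(x)·|u|² dx / ∫|u|² dx.
With sin²θ = (1 − cos2θ)/2 on 0 ≤ x ≤ L: ∫sin²(nπx/L) dx = L/2, ∫x·sin²(nπx/L) dx = L²/4, ∫x²·sin²(nπx/L) dx = L³·(1/6 − 1/(4n²π²)); higher powers xᵏ the same way, integrating xᵏ·cos(2nπx/L) by parts.
State is unnormalized: ∫|u|² dx = 3.6050, and ∫u*·V(x)·u dx = 522.72, so ⟨V⟩ = 522.72 / 3.6050.
⟨V⟩ = 145.00.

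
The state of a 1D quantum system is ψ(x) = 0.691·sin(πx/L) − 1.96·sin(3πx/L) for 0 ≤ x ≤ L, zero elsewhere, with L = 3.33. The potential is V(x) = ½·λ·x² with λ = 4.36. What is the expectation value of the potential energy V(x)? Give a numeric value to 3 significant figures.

⟨V⟩ = ∫ V(x)·|ψ|² dx / ∫|ψ|² dx.
On 0 ≤ x ≤ L (j ≠ l): ∫sin²(jπx/L) dx = L/2, ∫sin(jπx/L)·sin(lπx/L) dx = 0; diagonal moments ∫x·sin²(jπx/L) dx = L²/4, ∫x²·sin²(jπx/L) dx = L³·(1/6 − 1/(4j²π²)); cross terms ∫x·sin(jπx/L)·sin(lπx/L) dx = 0 for j + l even and −4jlL²/(π²(j² − l²)²) for j + l odd, ∫x²·sin(jπx/L)·sin(lπx/L) dx = (−1)^(j+l)·4jlL³/(π²(j² − l²)²); higher powers the same way via product-to-sum and parts.
State is unnormalized: ∫|ψ|² dx = 7.1913, and ∫ψ*·V(x)·ψ dx = 51.960, so ⟨V⟩ = 51.960 / 7.1913.
⟨V⟩ = 7.2255.

7.23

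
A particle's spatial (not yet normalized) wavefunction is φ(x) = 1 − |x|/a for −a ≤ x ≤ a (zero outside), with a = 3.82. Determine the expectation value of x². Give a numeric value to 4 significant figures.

⟨x²⟩ = ∫ x²·|φ|² dx / ∫|φ|² dx (integrals over the domain).
φ is even, so ∫ over [−a, a] = 2∫₀ᵃ with φ = 1 − x/a there: ∫₀ᵃ (1 − x/a)² dx = a/3, ∫₀ᵃ x²(1 − x/a)² dx = a³/30, ∫₀ᵃ x⁴(1 − x/a)² dx = a⁵/105.
State is unnormalized: ∫|φ|² dx = 2.5467, and ∫φ*·x²·φ dx = 3.7162, so ⟨x²⟩ = 3.7162 / 2.5467.
⟨x²⟩ = 1.4592.

1.459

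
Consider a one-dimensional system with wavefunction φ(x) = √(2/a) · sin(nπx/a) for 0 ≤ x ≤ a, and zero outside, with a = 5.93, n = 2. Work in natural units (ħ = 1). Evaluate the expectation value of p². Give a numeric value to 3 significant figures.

p² φ = −ħ² d²φ/dx²; ⟨p²⟩ = −ħ² ∫ φ*·φ'' dx.
d/dx sin(nπx/a) = (nπ/a)·cos(nπx/a) and d²/dx² sin(nπx/a) = −(nπ/a)²·sin(nπx/a); on 0 ≤ x ≤ a, ∫sin²(nπx/a) dx = a/2 and ∫sin(nπx/a)·cos(nπx/a) dx = 0.
⟨p²⟩ = 1.1227.

1.12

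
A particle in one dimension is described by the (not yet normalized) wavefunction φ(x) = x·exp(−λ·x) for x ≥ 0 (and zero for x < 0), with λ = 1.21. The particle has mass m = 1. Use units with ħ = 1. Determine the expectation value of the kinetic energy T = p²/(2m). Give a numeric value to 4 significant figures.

T = −(ħ²/2m) d²/dx², so ⟨T⟩ = −(ħ²/2m) ∫ φ*·φ'' dx / ∫|φ|² dx; with m = 1.
Differentiate x·exp(−λ·x) with the product rule; every integrand then reduces to terms xʲ·e^(−2λx) on [0, ∞), with ∫₀^∞ xʲ·e^(−2λx) dx = j!/(2λ)^(j+1).
State is unnormalized: ∫|φ|² dx = 0.14112, and ∫φ*·(−ħ²/2m · φ'') dx = 0.10331, so ⟨T⟩ = 0.10331 / 0.14112.
⟨T⟩ = 0.73205.

0.7321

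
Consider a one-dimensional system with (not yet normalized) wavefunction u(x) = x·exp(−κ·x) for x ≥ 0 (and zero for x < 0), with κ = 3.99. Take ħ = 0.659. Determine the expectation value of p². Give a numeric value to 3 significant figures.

p² u = −ħ² d²u/dx²; ⟨p²⟩ = −ħ² ∫ u*·u'' dx / ∫|u|² dx.
Differentiate x·exp(−κ·x) with the product rule; every integrand then reduces to terms xʲ·e^(−2κx) on [0, ∞), with ∫₀^∞ xʲ·e^(−2κx) dx = j!/(2κ)^(j+1).
State is unnormalized: ∫|u|² dx = 0.0039357, and ∫u*·(−ħ² u'') dx = 0.027211, so ⟨p²⟩ = 0.027211 / 0.0039357.
⟨p²⟩ = 6.9138.

6.91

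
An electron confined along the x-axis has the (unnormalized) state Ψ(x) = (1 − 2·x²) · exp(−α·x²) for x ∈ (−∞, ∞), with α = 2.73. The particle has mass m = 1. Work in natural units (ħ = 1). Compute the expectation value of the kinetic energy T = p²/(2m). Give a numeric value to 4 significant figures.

2.976

T = −(ħ²/2m) d²/dx², so ⟨T⟩ = −(ħ²/2m) ∫ Ψ*·Ψ'' dx / ∫|Ψ|² dx; with m = 1.
Expand each integrand as polynomial × e^(−2αx²) and use ∫x^(2j)·e^(−2αx²) dx = (2j−1)!!/(4α)^j · √(π/(2α)), odd powers → 0; here √(π/(2α)) = 0.75854. Differentiate with the product rule, d/dx e^(−αx²) = −2αx·e^(−αx²).
State is unnormalized: ∫|Ψ|² dx = 0.55702, and ∫Ψ*·(−ħ²/2m · Ψ'') dx = 1.6578, so ⟨T⟩ = 1.6578 / 0.55702.
⟨T⟩ = 2.9762.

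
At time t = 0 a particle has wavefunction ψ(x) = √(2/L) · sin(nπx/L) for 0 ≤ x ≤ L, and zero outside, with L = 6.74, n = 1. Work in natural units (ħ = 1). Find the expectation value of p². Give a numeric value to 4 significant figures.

p² ψ = −ħ² d²ψ/dx²; ⟨p²⟩ = −ħ² ∫ ψ*·ψ'' dx.
d/dx sin(nπx/L) = (nπ/L)·cos(nπx/L) and d²/dx² sin(nπx/L) = −(nπ/L)²·sin(nπx/L); on 0 ≤ x ≤ L, ∫sin²(nπx/L) dx = L/2 and ∫sin(nπx/L)·cos(nπx/L) dx = 0.
⟨p²⟩ = 0.21726.

0.2173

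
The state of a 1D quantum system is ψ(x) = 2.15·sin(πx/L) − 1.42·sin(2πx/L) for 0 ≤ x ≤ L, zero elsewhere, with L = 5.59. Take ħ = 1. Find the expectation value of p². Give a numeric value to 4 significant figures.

0.6036

p² ψ = −ħ² d²ψ/dx²; ⟨p²⟩ = −ħ² ∫ ψ*·ψ'' dx / ∫|ψ|² dx.
d²/dx² sin(jπx/L) = −(jπ/L)²·sin(jπx/L); on 0 ≤ x ≤ L, ∫sin²(jπx/L) dx = L/2 and ∫sin(jπx/L)·sin(lπx/L) dx = 0 for j ≠ l, so only diagonal terms survive in ∫|ψ|² and ∫ψ·ψ″; ∫ψ·ψ′ dx = [ψ²/2] between the walls = 0.
State is unnormalized: ∫|ψ|² dx = 18.556, and ∫ψ*·(−ħ² ψ'') dx = 11.201, so ⟨p²⟩ = 11.201 / 18.556.
⟨p²⟩ = 0.60364.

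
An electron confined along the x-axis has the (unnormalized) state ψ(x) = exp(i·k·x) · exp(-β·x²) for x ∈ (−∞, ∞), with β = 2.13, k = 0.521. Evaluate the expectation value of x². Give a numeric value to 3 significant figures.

0.117

⟨x²⟩ = ∫ x²·|ψ|² dx / ∫|ψ|² dx (integrals over the domain).
Gaussian moments: ∫x^(2j)·e^(−2βx²) dx = (2j−1)!!/(4β)^j · √(π/(2β)), odd powers integrate to 0; here √(π/(2β)) = 0.85876.
State is unnormalized: ∫|ψ|² dx = 0.85876, and ∫ψ*·x²·ψ dx = 0.10079, so ⟨x²⟩ = 0.10079 / 0.85876.
⟨x²⟩ = 0.11737.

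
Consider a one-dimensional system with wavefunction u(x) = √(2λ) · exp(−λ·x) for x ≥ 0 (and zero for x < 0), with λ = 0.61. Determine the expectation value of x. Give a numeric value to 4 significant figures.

⟨x⟩ = ∫ x·|u|² dx (integrals over the domain).
Every integrand reduces to terms xʲ·e^(−2λx) on [0, ∞); use ∫₀^∞ xʲ·e^(−2λx) dx = j!/(2λ)^(j+1).
⟨x⟩ = 0.81967.

0.8197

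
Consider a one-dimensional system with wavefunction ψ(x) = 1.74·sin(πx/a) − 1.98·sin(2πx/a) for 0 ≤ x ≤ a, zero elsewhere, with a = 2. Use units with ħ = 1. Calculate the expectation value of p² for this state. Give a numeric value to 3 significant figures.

6.64

p² ψ = −ħ² d²ψ/dx²; ⟨p²⟩ = −ħ² ∫ ψ*·ψ'' dx / ∫|ψ|² dx.
d²/dx² sin(jπx/a) = −(jπ/a)²·sin(jπx/a); on 0 ≤ x ≤ a, ∫sin²(jπx/a) dx = a/2 and ∫sin(jπx/a)·sin(lπx/a) dx = 0 for j ≠ l, so only diagonal terms survive in ∫|ψ|² and ∫ψ·ψ″; ∫ψ·ψ′ dx = [ψ²/2] between the walls = 0.
State is unnormalized: ∫|ψ|² dx = 6.9480, and ∫ψ*·(−ħ² ψ'') dx = 46.163, so ⟨p²⟩ = 46.163 / 6.9480.
⟨p²⟩ = 6.6441.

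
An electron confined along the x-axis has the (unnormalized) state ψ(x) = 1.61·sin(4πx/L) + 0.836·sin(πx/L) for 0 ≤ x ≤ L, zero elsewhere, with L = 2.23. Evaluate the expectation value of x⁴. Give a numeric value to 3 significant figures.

⟨x⁴⟩ = ∫ x⁴·|ψ|² dx / ∫|ψ|² dx (integrals over the domain).
On 0 ≤ x ≤ L (j ≠ l): ∫sin²(jπx/L) dx = L/2, ∫sin(jπx/L)·sin(lπx/L) dx = 0; diagonal moments ∫x·sin²(jπx/L) dx = L²/4, ∫x²·sin²(jπx/L) dx = L³·(1/6 − 1/(4j²π²)); cross terms ∫x·sin(jπx/L)·sin(lπx/L) dx = 0 for j + l even and −4jlL²/(π²(j² − l²)²) for j + l odd, ∫x²·sin(jπx/L)·sin(lπx/L) dx = (−1)^(j+l)·4jlL³/(π²(j² − l²)²); higher powers the same way via product-to-sum and parts.
State is unnormalized: ∫|ψ|² dx = 3.6695, and ∫ψ*·x⁴·ψ dx = 14.102, so ⟨x⁴⟩ = 14.102 / 3.6695.
⟨x⁴⟩ = 3.8431.

3.84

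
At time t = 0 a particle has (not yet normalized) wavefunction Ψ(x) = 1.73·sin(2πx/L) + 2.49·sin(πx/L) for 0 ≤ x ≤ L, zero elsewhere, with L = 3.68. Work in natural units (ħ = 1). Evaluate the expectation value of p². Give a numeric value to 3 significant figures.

1.44

p² Ψ = −ħ² d²Ψ/dx²; ⟨p²⟩ = −ħ² ∫ Ψ*·Ψ'' dx / ∫|Ψ|² dx.
d²/dx² sin(jπx/L) = −(jπ/L)²·sin(jπx/L); on 0 ≤ x ≤ L, ∫sin²(jπx/L) dx = L/2 and ∫sin(jπx/L)·sin(lπx/L) dx = 0 for j ≠ l, so only diagonal terms survive in ∫|Ψ|² and ∫Ψ·Ψ″; ∫Ψ·Ψ′ dx = [Ψ²/2] between the walls = 0.
State is unnormalized: ∫|Ψ|² dx = 16.915, and ∫Ψ*·(−ħ² Ψ'') dx = 24.368, so ⟨p²⟩ = 24.368 / 16.915.
⟨p²⟩ = 1.4406.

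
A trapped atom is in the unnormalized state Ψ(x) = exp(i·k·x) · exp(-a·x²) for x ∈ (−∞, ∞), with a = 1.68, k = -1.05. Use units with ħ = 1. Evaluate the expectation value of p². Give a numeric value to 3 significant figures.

2.78

p² Ψ = −ħ² d²Ψ/dx²; ⟨p²⟩ = −ħ² ∫ Ψ*·Ψ'' dx / ∫|Ψ|² dx.
Gaussian moments: ∫x^(2j)·e^(−2ax²) dx = (2j−1)!!/(4a)^j · √(π/(2a)), odd powers integrate to 0; here √(π/(2a)) = 0.96695. Derivatives: Ψ′ = (ik − 2ax)·Ψ, Ψ″ = ((ik − 2ax)² − 2a)·Ψ; the odd-in-x pieces drop out.
State is unnormalized: ∫|Ψ|² dx = 0.96695, and ∫Ψ*·(−ħ² Ψ'') dx = 2.6905, so ⟨p²⟩ = 2.6905 / 0.96695.
⟨p²⟩ = 2.7825.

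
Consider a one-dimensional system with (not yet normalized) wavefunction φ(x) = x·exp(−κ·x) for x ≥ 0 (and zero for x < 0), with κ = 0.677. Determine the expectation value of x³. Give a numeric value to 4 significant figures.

24.17

⟨x³⟩ = ∫ x³·|φ|² dx / ∫|φ|² dx (integrals over the domain).
Every integrand reduces to terms xʲ·e^(−2κx) on [0, ∞); use ∫₀^∞ xʲ·e^(−2κx) dx = j!/(2κ)^(j+1).
State is unnormalized: ∫|φ|² dx = 0.80570, and ∫φ*·x³·φ dx = 19.475, so ⟨x³⟩ = 19.475 / 0.80570.
⟨x³⟩ = 24.171.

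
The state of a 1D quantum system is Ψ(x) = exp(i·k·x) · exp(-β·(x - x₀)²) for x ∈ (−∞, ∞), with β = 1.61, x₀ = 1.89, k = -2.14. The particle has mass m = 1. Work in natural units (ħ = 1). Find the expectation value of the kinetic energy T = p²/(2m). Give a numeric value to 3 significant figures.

3.09

T = −(ħ²/2m) d²/dx², so ⟨T⟩ = −(ħ²/2m) ∫ Ψ*·Ψ'' dx / ∫|Ψ|² dx; with m = 1.
Gaussian moments (u = x − x₀): ∫u^(2j)·e^(−2βu²) du = (2j−1)!!/(4β)^j · √(π/(2β)), odd powers integrate to 0; here √(π/(2β)) = 0.98775. Derivatives: Ψ′ = (ik − 2βu)·Ψ, Ψ″ = ((ik − 2βu)² − 2β)·Ψ; the odd-in-u pieces drop out.
State is unnormalized: ∫|Ψ|² dx = 0.98775, and ∫Ψ*·(−ħ²/2m · Ψ'') dx = 3.0569, so ⟨T⟩ = 3.0569 / 0.98775.
⟨T⟩ = 3.0948.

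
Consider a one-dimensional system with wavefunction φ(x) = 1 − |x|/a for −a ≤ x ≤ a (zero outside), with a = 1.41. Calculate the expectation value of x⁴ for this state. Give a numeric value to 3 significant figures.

⟨x⁴⟩ = ∫ x⁴·|φ|² dx / ∫|φ|² dx (integrals over the domain).
φ is even, so ∫ over [−a, a] = 2∫₀ᵃ with φ = 1 − x/a there: ∫₀ᵃ (1 − x/a)² dx = a/3, ∫₀ᵃ x²(1 − x/a)² dx = a³/30, ∫₀ᵃ x⁴(1 − x/a)² dx = a⁵/105.
State is unnormalized: ∫|φ|² dx = 0.94000, and ∫φ*·x⁴·φ dx = 0.10615, so ⟨x⁴⟩ = 0.10615 / 0.94000.
⟨x⁴⟩ = 0.11293.

0.113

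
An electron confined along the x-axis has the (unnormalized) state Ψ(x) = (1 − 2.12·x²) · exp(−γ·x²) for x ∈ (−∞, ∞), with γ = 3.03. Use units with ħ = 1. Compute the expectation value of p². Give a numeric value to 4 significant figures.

p² Ψ = −ħ² d²Ψ/dx²; ⟨p²⟩ = −ħ² ∫ Ψ*·Ψ'' dx / ∫|Ψ|² dx.
Expand each integrand as polynomial × e^(−2γx²) and use ∫x^(2j)·e^(−2γx²) dx = (2j−1)!!/(4γ)^j · √(π/(2γ)), odd powers → 0; here √(π/(2γ)) = 0.72001. Differentiate with the product rule, d/dx e^(−γx²) = −2γx·e^(−γx²).
State is unnormalized: ∫|Ψ|² dx = 0.53421, and ∫Ψ*·(−ħ² Ψ'') dx = 3.4121, so ⟨p²⟩ = 3.4121 / 0.53421.
⟨p²⟩ = 6.3871.

6.387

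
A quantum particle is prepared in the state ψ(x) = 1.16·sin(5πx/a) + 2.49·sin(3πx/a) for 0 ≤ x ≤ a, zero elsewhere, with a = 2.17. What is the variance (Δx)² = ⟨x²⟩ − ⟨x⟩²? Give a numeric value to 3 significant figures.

0.540

Compute ⟨x⟩ and ⟨x²⟩ separately, then (Δx)² = ⟨x²⟩ − ⟨x⟩².
On 0 ≤ x ≤ a (j ≠ l): ∫sin²(jπx/a) dx = a/2, ∫sin(jπx/a)·sin(lπx/a) dx = 0; diagonal moments ∫x·sin²(jπx/a) dx = a²/4, ∫x²·sin²(jπx/a) dx = a³·(1/6 − 1/(4j²π²)); cross terms ∫x·sin(jπx/a)·sin(lπx/a) dx = 0 for j + l even and −4jla²/(π²(j² − l²)²) for j + l odd, ∫x²·sin(jπx/a)·sin(lπx/a) dx = (−1)^(j+l)·4jla³/(π²(j² − l²)²); higher powers the same way via product-to-sum and parts.
Normalization: ∫|ψ|² dx = 8.1871.
⟨x⟩ = 1.0850 and ⟨x²⟩ = 1.7174.
(Δx)² = 1.7174 − (1.0850)² = 0.54015.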